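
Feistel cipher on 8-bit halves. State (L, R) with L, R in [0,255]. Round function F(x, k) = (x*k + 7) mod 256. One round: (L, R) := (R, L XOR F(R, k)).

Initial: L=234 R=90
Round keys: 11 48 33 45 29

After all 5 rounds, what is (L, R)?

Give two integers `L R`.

Round 1 (k=11): L=90 R=15
Round 2 (k=48): L=15 R=141
Round 3 (k=33): L=141 R=59
Round 4 (k=45): L=59 R=235
Round 5 (k=29): L=235 R=157

Answer: 235 157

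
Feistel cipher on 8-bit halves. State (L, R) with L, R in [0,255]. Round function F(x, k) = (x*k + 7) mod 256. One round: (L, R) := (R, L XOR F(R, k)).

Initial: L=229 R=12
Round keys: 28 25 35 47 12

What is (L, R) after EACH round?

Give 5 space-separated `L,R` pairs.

Round 1 (k=28): L=12 R=178
Round 2 (k=25): L=178 R=101
Round 3 (k=35): L=101 R=100
Round 4 (k=47): L=100 R=6
Round 5 (k=12): L=6 R=43

Answer: 12,178 178,101 101,100 100,6 6,43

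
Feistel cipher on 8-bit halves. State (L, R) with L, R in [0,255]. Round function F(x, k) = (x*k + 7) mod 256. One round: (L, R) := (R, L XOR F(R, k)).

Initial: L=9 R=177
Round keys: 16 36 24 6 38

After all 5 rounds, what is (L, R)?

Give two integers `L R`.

Answer: 51 208

Derivation:
Round 1 (k=16): L=177 R=30
Round 2 (k=36): L=30 R=142
Round 3 (k=24): L=142 R=73
Round 4 (k=6): L=73 R=51
Round 5 (k=38): L=51 R=208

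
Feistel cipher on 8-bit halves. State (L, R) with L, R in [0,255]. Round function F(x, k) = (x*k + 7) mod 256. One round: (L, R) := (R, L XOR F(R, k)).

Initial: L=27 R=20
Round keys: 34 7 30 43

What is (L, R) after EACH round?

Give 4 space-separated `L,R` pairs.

Round 1 (k=34): L=20 R=180
Round 2 (k=7): L=180 R=231
Round 3 (k=30): L=231 R=173
Round 4 (k=43): L=173 R=241

Answer: 20,180 180,231 231,173 173,241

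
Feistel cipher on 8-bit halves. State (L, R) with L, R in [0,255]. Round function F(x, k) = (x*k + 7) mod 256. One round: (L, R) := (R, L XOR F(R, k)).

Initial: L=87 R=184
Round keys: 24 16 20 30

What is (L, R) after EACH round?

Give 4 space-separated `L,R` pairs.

Round 1 (k=24): L=184 R=16
Round 2 (k=16): L=16 R=191
Round 3 (k=20): L=191 R=227
Round 4 (k=30): L=227 R=30

Answer: 184,16 16,191 191,227 227,30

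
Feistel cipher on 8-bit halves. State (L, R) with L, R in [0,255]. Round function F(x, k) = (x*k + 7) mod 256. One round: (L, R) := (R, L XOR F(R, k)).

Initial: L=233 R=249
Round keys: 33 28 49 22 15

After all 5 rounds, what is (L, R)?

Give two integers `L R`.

Answer: 141 98

Derivation:
Round 1 (k=33): L=249 R=201
Round 2 (k=28): L=201 R=250
Round 3 (k=49): L=250 R=40
Round 4 (k=22): L=40 R=141
Round 5 (k=15): L=141 R=98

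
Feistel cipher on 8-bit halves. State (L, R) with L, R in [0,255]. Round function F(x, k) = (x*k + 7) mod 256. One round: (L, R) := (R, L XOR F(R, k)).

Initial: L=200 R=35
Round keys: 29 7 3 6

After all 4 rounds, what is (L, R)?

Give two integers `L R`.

Answer: 219 139

Derivation:
Round 1 (k=29): L=35 R=54
Round 2 (k=7): L=54 R=162
Round 3 (k=3): L=162 R=219
Round 4 (k=6): L=219 R=139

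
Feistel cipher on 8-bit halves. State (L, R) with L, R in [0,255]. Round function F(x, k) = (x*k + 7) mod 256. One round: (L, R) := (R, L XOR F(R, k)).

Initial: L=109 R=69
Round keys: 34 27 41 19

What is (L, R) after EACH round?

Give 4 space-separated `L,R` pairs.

Answer: 69,92 92,254 254,233 233,172

Derivation:
Round 1 (k=34): L=69 R=92
Round 2 (k=27): L=92 R=254
Round 3 (k=41): L=254 R=233
Round 4 (k=19): L=233 R=172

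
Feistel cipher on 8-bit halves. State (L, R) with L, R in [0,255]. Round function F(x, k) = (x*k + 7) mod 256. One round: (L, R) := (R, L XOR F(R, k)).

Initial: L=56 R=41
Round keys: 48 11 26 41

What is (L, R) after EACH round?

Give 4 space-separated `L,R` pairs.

Answer: 41,143 143,5 5,6 6,248

Derivation:
Round 1 (k=48): L=41 R=143
Round 2 (k=11): L=143 R=5
Round 3 (k=26): L=5 R=6
Round 4 (k=41): L=6 R=248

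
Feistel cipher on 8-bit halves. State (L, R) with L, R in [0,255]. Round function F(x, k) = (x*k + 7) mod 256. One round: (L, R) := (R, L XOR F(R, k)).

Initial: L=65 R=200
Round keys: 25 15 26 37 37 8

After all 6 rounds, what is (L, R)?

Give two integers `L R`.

Answer: 217 172

Derivation:
Round 1 (k=25): L=200 R=206
Round 2 (k=15): L=206 R=209
Round 3 (k=26): L=209 R=143
Round 4 (k=37): L=143 R=99
Round 5 (k=37): L=99 R=217
Round 6 (k=8): L=217 R=172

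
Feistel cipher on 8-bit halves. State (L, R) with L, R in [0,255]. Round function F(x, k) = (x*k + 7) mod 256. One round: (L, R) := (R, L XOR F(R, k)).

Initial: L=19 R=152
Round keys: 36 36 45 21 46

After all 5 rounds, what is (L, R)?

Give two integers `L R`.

Answer: 178 29

Derivation:
Round 1 (k=36): L=152 R=116
Round 2 (k=36): L=116 R=207
Round 3 (k=45): L=207 R=30
Round 4 (k=21): L=30 R=178
Round 5 (k=46): L=178 R=29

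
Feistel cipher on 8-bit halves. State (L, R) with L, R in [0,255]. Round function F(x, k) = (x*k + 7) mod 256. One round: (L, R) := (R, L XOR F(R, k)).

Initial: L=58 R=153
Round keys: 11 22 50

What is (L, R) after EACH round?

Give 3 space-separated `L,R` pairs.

Answer: 153,160 160,94 94,195

Derivation:
Round 1 (k=11): L=153 R=160
Round 2 (k=22): L=160 R=94
Round 3 (k=50): L=94 R=195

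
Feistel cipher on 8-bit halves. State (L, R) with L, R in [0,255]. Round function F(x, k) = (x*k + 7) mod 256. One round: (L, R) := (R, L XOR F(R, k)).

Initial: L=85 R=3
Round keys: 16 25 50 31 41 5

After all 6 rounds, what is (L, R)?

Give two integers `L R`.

Answer: 34 133

Derivation:
Round 1 (k=16): L=3 R=98
Round 2 (k=25): L=98 R=154
Round 3 (k=50): L=154 R=121
Round 4 (k=31): L=121 R=52
Round 5 (k=41): L=52 R=34
Round 6 (k=5): L=34 R=133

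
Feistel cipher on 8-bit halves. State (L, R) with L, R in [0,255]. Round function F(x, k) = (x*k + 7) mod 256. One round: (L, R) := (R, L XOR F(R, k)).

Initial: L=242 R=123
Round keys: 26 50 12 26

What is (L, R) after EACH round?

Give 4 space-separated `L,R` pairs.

Answer: 123,119 119,62 62,152 152,73

Derivation:
Round 1 (k=26): L=123 R=119
Round 2 (k=50): L=119 R=62
Round 3 (k=12): L=62 R=152
Round 4 (k=26): L=152 R=73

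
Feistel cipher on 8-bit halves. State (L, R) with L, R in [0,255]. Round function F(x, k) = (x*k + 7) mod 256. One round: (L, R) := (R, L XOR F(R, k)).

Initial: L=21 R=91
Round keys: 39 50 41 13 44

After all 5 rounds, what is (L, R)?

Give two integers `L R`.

Answer: 13 43

Derivation:
Round 1 (k=39): L=91 R=241
Round 2 (k=50): L=241 R=66
Round 3 (k=41): L=66 R=104
Round 4 (k=13): L=104 R=13
Round 5 (k=44): L=13 R=43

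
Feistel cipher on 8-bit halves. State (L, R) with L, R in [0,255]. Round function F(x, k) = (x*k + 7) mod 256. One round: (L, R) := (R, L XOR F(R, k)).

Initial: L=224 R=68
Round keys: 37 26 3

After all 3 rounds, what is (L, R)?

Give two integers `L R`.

Round 1 (k=37): L=68 R=59
Round 2 (k=26): L=59 R=65
Round 3 (k=3): L=65 R=241

Answer: 65 241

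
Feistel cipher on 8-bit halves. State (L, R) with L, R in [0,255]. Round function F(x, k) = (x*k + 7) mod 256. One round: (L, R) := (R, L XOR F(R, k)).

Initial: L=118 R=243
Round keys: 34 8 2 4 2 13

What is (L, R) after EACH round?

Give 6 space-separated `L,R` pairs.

Answer: 243,59 59,44 44,100 100,187 187,25 25,247

Derivation:
Round 1 (k=34): L=243 R=59
Round 2 (k=8): L=59 R=44
Round 3 (k=2): L=44 R=100
Round 4 (k=4): L=100 R=187
Round 5 (k=2): L=187 R=25
Round 6 (k=13): L=25 R=247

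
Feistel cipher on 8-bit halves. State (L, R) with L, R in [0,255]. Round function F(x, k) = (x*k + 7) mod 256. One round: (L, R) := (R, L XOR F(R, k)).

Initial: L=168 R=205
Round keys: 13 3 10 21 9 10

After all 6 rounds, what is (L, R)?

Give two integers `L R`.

Answer: 168 83

Derivation:
Round 1 (k=13): L=205 R=216
Round 2 (k=3): L=216 R=66
Round 3 (k=10): L=66 R=67
Round 4 (k=21): L=67 R=196
Round 5 (k=9): L=196 R=168
Round 6 (k=10): L=168 R=83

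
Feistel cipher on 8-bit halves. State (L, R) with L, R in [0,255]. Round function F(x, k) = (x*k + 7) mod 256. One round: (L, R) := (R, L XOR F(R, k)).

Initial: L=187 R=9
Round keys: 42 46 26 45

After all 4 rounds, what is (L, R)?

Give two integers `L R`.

Round 1 (k=42): L=9 R=58
Round 2 (k=46): L=58 R=122
Round 3 (k=26): L=122 R=81
Round 4 (k=45): L=81 R=62

Answer: 81 62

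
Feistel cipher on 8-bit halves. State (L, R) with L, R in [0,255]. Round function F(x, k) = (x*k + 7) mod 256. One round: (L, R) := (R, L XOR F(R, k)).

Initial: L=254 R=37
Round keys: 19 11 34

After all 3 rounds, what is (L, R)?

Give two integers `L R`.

Round 1 (k=19): L=37 R=56
Round 2 (k=11): L=56 R=74
Round 3 (k=34): L=74 R=227

Answer: 74 227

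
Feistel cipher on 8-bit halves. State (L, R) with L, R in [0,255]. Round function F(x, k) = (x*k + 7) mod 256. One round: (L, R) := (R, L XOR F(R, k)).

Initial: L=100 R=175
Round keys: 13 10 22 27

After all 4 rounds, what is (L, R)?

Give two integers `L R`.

Round 1 (k=13): L=175 R=142
Round 2 (k=10): L=142 R=60
Round 3 (k=22): L=60 R=161
Round 4 (k=27): L=161 R=62

Answer: 161 62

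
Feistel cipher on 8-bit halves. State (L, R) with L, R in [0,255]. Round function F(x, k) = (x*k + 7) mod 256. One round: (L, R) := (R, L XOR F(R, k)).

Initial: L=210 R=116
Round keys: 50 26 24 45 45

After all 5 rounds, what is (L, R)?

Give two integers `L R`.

Round 1 (k=50): L=116 R=125
Round 2 (k=26): L=125 R=205
Round 3 (k=24): L=205 R=66
Round 4 (k=45): L=66 R=108
Round 5 (k=45): L=108 R=65

Answer: 108 65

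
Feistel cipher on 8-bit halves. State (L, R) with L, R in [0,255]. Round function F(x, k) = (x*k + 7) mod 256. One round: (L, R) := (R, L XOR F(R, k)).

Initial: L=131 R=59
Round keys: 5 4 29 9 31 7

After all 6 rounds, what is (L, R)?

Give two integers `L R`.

Round 1 (k=5): L=59 R=173
Round 2 (k=4): L=173 R=128
Round 3 (k=29): L=128 R=42
Round 4 (k=9): L=42 R=1
Round 5 (k=31): L=1 R=12
Round 6 (k=7): L=12 R=90

Answer: 12 90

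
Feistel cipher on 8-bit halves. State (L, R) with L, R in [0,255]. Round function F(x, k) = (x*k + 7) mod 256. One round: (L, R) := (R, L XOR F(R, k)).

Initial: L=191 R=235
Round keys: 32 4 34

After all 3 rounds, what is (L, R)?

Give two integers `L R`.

Round 1 (k=32): L=235 R=216
Round 2 (k=4): L=216 R=140
Round 3 (k=34): L=140 R=71

Answer: 140 71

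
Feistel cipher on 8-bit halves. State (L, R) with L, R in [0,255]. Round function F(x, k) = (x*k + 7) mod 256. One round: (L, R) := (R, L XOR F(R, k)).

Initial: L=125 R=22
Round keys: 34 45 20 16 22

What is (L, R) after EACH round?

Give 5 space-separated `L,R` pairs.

Answer: 22,142 142,235 235,237 237,60 60,194

Derivation:
Round 1 (k=34): L=22 R=142
Round 2 (k=45): L=142 R=235
Round 3 (k=20): L=235 R=237
Round 4 (k=16): L=237 R=60
Round 5 (k=22): L=60 R=194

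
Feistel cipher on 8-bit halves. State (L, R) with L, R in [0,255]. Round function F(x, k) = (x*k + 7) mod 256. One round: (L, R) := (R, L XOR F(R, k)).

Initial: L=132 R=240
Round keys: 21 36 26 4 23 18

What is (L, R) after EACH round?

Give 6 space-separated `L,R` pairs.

Answer: 240,51 51,195 195,230 230,92 92,173 173,109

Derivation:
Round 1 (k=21): L=240 R=51
Round 2 (k=36): L=51 R=195
Round 3 (k=26): L=195 R=230
Round 4 (k=4): L=230 R=92
Round 5 (k=23): L=92 R=173
Round 6 (k=18): L=173 R=109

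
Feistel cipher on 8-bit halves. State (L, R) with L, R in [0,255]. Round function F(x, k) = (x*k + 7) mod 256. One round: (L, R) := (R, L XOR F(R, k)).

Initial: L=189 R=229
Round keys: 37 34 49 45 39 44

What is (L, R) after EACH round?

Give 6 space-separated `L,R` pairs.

Answer: 229,157 157,4 4,86 86,33 33,88 88,6

Derivation:
Round 1 (k=37): L=229 R=157
Round 2 (k=34): L=157 R=4
Round 3 (k=49): L=4 R=86
Round 4 (k=45): L=86 R=33
Round 5 (k=39): L=33 R=88
Round 6 (k=44): L=88 R=6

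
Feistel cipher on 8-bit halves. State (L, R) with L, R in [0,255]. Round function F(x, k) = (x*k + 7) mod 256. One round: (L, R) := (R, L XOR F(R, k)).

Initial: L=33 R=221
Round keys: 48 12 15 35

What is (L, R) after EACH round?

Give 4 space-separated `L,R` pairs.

Round 1 (k=48): L=221 R=86
Round 2 (k=12): L=86 R=210
Round 3 (k=15): L=210 R=3
Round 4 (k=35): L=3 R=162

Answer: 221,86 86,210 210,3 3,162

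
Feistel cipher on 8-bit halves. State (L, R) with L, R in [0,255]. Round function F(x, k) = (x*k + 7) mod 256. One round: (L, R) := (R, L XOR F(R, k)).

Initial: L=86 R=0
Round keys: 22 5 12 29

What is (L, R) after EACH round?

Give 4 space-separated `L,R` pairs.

Answer: 0,81 81,156 156,6 6,41

Derivation:
Round 1 (k=22): L=0 R=81
Round 2 (k=5): L=81 R=156
Round 3 (k=12): L=156 R=6
Round 4 (k=29): L=6 R=41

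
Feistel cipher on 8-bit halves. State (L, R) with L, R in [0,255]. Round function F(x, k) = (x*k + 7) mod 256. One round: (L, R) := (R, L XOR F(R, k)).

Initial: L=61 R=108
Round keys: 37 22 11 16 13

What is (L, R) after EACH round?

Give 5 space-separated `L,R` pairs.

Round 1 (k=37): L=108 R=158
Round 2 (k=22): L=158 R=247
Round 3 (k=11): L=247 R=58
Round 4 (k=16): L=58 R=80
Round 5 (k=13): L=80 R=45

Answer: 108,158 158,247 247,58 58,80 80,45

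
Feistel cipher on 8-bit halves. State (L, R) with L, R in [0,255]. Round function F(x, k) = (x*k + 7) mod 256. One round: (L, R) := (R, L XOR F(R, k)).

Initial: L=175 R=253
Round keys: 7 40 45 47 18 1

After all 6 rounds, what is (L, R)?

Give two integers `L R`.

Round 1 (k=7): L=253 R=93
Round 2 (k=40): L=93 R=114
Round 3 (k=45): L=114 R=76
Round 4 (k=47): L=76 R=137
Round 5 (k=18): L=137 R=229
Round 6 (k=1): L=229 R=101

Answer: 229 101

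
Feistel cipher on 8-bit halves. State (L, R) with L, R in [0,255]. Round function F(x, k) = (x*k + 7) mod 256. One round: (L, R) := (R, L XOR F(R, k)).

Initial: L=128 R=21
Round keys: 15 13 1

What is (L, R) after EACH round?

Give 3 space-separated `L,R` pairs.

Answer: 21,194 194,244 244,57

Derivation:
Round 1 (k=15): L=21 R=194
Round 2 (k=13): L=194 R=244
Round 3 (k=1): L=244 R=57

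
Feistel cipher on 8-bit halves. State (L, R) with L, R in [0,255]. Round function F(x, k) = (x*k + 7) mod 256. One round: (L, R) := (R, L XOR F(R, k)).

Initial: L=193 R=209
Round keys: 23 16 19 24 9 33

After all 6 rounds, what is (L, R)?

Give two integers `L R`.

Answer: 22 236

Derivation:
Round 1 (k=23): L=209 R=15
Round 2 (k=16): L=15 R=38
Round 3 (k=19): L=38 R=214
Round 4 (k=24): L=214 R=49
Round 5 (k=9): L=49 R=22
Round 6 (k=33): L=22 R=236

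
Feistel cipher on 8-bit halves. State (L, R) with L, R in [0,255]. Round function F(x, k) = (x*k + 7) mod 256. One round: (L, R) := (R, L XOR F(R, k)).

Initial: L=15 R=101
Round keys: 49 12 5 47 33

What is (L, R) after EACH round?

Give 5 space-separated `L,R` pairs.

Round 1 (k=49): L=101 R=83
Round 2 (k=12): L=83 R=142
Round 3 (k=5): L=142 R=158
Round 4 (k=47): L=158 R=135
Round 5 (k=33): L=135 R=240

Answer: 101,83 83,142 142,158 158,135 135,240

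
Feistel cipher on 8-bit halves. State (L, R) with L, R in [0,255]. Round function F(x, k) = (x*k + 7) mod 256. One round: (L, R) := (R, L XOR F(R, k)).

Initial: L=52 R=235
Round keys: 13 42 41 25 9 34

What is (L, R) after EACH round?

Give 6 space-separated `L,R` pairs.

Answer: 235,194 194,48 48,117 117,68 68,30 30,71

Derivation:
Round 1 (k=13): L=235 R=194
Round 2 (k=42): L=194 R=48
Round 3 (k=41): L=48 R=117
Round 4 (k=25): L=117 R=68
Round 5 (k=9): L=68 R=30
Round 6 (k=34): L=30 R=71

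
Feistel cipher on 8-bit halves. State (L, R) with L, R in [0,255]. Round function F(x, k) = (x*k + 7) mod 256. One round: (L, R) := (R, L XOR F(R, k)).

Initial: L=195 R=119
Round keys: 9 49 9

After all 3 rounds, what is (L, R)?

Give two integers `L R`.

Answer: 155 143

Derivation:
Round 1 (k=9): L=119 R=245
Round 2 (k=49): L=245 R=155
Round 3 (k=9): L=155 R=143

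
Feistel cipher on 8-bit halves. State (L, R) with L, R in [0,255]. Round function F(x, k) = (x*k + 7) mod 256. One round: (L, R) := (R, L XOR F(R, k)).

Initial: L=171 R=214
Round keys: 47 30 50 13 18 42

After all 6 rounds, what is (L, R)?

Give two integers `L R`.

Answer: 70 192

Derivation:
Round 1 (k=47): L=214 R=250
Round 2 (k=30): L=250 R=133
Round 3 (k=50): L=133 R=251
Round 4 (k=13): L=251 R=67
Round 5 (k=18): L=67 R=70
Round 6 (k=42): L=70 R=192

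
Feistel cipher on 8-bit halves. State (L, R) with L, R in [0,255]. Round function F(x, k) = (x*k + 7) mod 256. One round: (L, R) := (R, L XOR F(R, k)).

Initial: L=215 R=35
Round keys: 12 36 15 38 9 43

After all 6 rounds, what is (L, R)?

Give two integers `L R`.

Round 1 (k=12): L=35 R=124
Round 2 (k=36): L=124 R=84
Round 3 (k=15): L=84 R=143
Round 4 (k=38): L=143 R=21
Round 5 (k=9): L=21 R=75
Round 6 (k=43): L=75 R=181

Answer: 75 181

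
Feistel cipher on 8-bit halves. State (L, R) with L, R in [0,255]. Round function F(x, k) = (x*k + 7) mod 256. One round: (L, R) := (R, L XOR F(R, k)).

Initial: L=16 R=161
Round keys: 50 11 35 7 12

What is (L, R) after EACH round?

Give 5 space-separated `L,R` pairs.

Round 1 (k=50): L=161 R=105
Round 2 (k=11): L=105 R=43
Round 3 (k=35): L=43 R=129
Round 4 (k=7): L=129 R=165
Round 5 (k=12): L=165 R=66

Answer: 161,105 105,43 43,129 129,165 165,66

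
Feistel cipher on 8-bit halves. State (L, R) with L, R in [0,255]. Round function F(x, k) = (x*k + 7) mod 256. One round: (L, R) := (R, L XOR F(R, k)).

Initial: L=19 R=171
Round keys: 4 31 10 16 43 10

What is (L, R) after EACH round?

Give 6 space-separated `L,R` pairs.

Round 1 (k=4): L=171 R=160
Round 2 (k=31): L=160 R=204
Round 3 (k=10): L=204 R=95
Round 4 (k=16): L=95 R=59
Round 5 (k=43): L=59 R=175
Round 6 (k=10): L=175 R=230

Answer: 171,160 160,204 204,95 95,59 59,175 175,230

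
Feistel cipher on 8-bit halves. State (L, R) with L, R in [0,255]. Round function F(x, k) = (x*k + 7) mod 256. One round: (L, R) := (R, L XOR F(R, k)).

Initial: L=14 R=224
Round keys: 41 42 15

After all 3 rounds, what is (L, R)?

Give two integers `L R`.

Round 1 (k=41): L=224 R=233
Round 2 (k=42): L=233 R=161
Round 3 (k=15): L=161 R=159

Answer: 161 159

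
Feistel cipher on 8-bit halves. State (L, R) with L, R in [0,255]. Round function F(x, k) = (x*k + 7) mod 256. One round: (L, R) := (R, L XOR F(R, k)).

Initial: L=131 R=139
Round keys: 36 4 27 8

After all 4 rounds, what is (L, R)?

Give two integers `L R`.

Round 1 (k=36): L=139 R=16
Round 2 (k=4): L=16 R=204
Round 3 (k=27): L=204 R=155
Round 4 (k=8): L=155 R=19

Answer: 155 19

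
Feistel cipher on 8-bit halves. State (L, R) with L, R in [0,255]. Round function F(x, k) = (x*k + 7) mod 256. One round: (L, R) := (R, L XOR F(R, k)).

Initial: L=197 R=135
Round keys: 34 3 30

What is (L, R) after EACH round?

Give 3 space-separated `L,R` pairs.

Answer: 135,48 48,16 16,215

Derivation:
Round 1 (k=34): L=135 R=48
Round 2 (k=3): L=48 R=16
Round 3 (k=30): L=16 R=215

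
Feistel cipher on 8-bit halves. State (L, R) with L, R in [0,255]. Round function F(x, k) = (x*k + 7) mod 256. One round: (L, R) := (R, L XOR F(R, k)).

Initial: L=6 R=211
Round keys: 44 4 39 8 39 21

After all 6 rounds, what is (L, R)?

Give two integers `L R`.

Answer: 114 30

Derivation:
Round 1 (k=44): L=211 R=77
Round 2 (k=4): L=77 R=232
Round 3 (k=39): L=232 R=18
Round 4 (k=8): L=18 R=127
Round 5 (k=39): L=127 R=114
Round 6 (k=21): L=114 R=30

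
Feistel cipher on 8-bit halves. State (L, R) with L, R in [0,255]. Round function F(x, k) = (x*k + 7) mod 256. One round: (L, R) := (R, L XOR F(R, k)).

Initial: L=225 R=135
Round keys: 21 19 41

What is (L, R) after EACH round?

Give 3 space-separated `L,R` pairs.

Round 1 (k=21): L=135 R=251
Round 2 (k=19): L=251 R=47
Round 3 (k=41): L=47 R=117

Answer: 135,251 251,47 47,117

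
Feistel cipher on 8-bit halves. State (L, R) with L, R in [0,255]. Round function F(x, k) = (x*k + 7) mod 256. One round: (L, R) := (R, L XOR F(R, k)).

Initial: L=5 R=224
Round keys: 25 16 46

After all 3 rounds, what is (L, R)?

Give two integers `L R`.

Answer: 199 43

Derivation:
Round 1 (k=25): L=224 R=226
Round 2 (k=16): L=226 R=199
Round 3 (k=46): L=199 R=43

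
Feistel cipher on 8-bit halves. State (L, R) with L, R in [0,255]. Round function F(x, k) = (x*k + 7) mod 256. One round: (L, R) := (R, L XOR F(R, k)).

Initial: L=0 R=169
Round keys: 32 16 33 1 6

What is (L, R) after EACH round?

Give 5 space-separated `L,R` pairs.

Round 1 (k=32): L=169 R=39
Round 2 (k=16): L=39 R=222
Round 3 (k=33): L=222 R=130
Round 4 (k=1): L=130 R=87
Round 5 (k=6): L=87 R=147

Answer: 169,39 39,222 222,130 130,87 87,147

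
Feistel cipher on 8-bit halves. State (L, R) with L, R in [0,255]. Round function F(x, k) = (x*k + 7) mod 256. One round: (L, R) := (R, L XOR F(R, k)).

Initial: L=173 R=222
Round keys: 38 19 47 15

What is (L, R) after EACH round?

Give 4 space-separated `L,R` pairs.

Answer: 222,86 86,183 183,246 246,198

Derivation:
Round 1 (k=38): L=222 R=86
Round 2 (k=19): L=86 R=183
Round 3 (k=47): L=183 R=246
Round 4 (k=15): L=246 R=198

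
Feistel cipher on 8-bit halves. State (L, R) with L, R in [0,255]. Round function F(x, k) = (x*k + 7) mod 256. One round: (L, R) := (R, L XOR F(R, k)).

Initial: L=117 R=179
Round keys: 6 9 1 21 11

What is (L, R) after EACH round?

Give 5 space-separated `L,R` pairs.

Answer: 179,76 76,0 0,75 75,46 46,74

Derivation:
Round 1 (k=6): L=179 R=76
Round 2 (k=9): L=76 R=0
Round 3 (k=1): L=0 R=75
Round 4 (k=21): L=75 R=46
Round 5 (k=11): L=46 R=74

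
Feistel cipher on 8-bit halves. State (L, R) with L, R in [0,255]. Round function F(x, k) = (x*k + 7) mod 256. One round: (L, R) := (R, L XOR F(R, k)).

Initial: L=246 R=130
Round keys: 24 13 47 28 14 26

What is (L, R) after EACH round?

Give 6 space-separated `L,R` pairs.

Answer: 130,193 193,86 86,16 16,145 145,229 229,216

Derivation:
Round 1 (k=24): L=130 R=193
Round 2 (k=13): L=193 R=86
Round 3 (k=47): L=86 R=16
Round 4 (k=28): L=16 R=145
Round 5 (k=14): L=145 R=229
Round 6 (k=26): L=229 R=216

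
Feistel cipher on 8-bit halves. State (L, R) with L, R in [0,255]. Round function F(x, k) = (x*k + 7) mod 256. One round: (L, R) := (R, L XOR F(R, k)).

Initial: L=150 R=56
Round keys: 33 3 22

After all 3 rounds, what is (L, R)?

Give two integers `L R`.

Answer: 58 170

Derivation:
Round 1 (k=33): L=56 R=169
Round 2 (k=3): L=169 R=58
Round 3 (k=22): L=58 R=170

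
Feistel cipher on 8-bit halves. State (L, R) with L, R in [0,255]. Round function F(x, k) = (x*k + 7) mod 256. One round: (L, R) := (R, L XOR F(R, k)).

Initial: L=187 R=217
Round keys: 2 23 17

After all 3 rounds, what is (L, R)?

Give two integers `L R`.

Round 1 (k=2): L=217 R=2
Round 2 (k=23): L=2 R=236
Round 3 (k=17): L=236 R=177

Answer: 236 177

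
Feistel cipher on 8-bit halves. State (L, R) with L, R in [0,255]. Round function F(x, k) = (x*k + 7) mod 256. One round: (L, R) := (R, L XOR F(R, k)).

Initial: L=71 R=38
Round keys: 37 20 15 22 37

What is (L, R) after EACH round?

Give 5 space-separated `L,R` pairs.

Round 1 (k=37): L=38 R=194
Round 2 (k=20): L=194 R=9
Round 3 (k=15): L=9 R=76
Round 4 (k=22): L=76 R=134
Round 5 (k=37): L=134 R=41

Answer: 38,194 194,9 9,76 76,134 134,41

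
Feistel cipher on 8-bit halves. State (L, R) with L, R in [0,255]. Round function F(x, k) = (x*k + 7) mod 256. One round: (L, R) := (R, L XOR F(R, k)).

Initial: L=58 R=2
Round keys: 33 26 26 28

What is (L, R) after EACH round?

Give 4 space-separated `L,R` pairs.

Round 1 (k=33): L=2 R=115
Round 2 (k=26): L=115 R=183
Round 3 (k=26): L=183 R=238
Round 4 (k=28): L=238 R=184

Answer: 2,115 115,183 183,238 238,184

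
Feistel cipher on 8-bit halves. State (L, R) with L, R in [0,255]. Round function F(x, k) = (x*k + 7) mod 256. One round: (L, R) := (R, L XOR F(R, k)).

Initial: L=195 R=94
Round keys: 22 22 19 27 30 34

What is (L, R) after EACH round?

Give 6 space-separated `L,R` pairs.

Round 1 (k=22): L=94 R=216
Round 2 (k=22): L=216 R=201
Round 3 (k=19): L=201 R=42
Round 4 (k=27): L=42 R=188
Round 5 (k=30): L=188 R=37
Round 6 (k=34): L=37 R=77

Answer: 94,216 216,201 201,42 42,188 188,37 37,77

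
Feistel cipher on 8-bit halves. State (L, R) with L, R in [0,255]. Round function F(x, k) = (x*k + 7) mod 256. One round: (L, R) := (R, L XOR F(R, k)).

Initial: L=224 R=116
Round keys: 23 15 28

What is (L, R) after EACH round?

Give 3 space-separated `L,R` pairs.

Answer: 116,147 147,208 208,84

Derivation:
Round 1 (k=23): L=116 R=147
Round 2 (k=15): L=147 R=208
Round 3 (k=28): L=208 R=84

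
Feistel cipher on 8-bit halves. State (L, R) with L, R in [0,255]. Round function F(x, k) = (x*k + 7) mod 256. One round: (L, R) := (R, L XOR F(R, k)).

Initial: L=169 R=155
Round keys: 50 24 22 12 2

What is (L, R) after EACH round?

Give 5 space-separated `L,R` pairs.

Answer: 155,228 228,252 252,75 75,119 119,190

Derivation:
Round 1 (k=50): L=155 R=228
Round 2 (k=24): L=228 R=252
Round 3 (k=22): L=252 R=75
Round 4 (k=12): L=75 R=119
Round 5 (k=2): L=119 R=190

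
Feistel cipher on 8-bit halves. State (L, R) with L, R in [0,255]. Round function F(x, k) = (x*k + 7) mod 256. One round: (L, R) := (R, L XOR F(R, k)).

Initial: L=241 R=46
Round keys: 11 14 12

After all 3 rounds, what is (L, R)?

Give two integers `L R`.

Round 1 (k=11): L=46 R=240
Round 2 (k=14): L=240 R=9
Round 3 (k=12): L=9 R=131

Answer: 9 131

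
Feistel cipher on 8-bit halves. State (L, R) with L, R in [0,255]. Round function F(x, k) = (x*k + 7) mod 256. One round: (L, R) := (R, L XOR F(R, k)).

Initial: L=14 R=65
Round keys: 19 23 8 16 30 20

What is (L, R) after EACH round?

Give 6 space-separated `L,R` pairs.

Answer: 65,212 212,82 82,67 67,101 101,158 158,58

Derivation:
Round 1 (k=19): L=65 R=212
Round 2 (k=23): L=212 R=82
Round 3 (k=8): L=82 R=67
Round 4 (k=16): L=67 R=101
Round 5 (k=30): L=101 R=158
Round 6 (k=20): L=158 R=58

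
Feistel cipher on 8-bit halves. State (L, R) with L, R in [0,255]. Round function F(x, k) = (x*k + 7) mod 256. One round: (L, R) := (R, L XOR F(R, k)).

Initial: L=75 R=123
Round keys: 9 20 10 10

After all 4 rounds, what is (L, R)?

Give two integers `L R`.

Round 1 (k=9): L=123 R=17
Round 2 (k=20): L=17 R=32
Round 3 (k=10): L=32 R=86
Round 4 (k=10): L=86 R=67

Answer: 86 67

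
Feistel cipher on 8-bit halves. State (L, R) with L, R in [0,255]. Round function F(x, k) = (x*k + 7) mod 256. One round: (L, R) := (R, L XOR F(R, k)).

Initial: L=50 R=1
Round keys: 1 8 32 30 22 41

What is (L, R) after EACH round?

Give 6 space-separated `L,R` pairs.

Round 1 (k=1): L=1 R=58
Round 2 (k=8): L=58 R=214
Round 3 (k=32): L=214 R=253
Round 4 (k=30): L=253 R=123
Round 5 (k=22): L=123 R=100
Round 6 (k=41): L=100 R=112

Answer: 1,58 58,214 214,253 253,123 123,100 100,112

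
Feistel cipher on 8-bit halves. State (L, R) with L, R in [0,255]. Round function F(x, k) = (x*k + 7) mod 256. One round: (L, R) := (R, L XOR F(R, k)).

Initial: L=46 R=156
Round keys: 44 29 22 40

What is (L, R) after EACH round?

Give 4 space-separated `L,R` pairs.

Answer: 156,249 249,160 160,62 62,23

Derivation:
Round 1 (k=44): L=156 R=249
Round 2 (k=29): L=249 R=160
Round 3 (k=22): L=160 R=62
Round 4 (k=40): L=62 R=23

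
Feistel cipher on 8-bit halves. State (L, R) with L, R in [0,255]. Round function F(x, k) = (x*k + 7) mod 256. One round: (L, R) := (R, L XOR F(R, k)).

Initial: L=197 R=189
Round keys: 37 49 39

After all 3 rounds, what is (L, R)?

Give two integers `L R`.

Answer: 169 91

Derivation:
Round 1 (k=37): L=189 R=157
Round 2 (k=49): L=157 R=169
Round 3 (k=39): L=169 R=91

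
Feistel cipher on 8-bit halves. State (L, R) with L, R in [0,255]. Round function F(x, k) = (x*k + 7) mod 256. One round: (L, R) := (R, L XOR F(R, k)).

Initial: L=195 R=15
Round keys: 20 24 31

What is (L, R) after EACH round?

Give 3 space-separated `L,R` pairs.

Round 1 (k=20): L=15 R=240
Round 2 (k=24): L=240 R=136
Round 3 (k=31): L=136 R=143

Answer: 15,240 240,136 136,143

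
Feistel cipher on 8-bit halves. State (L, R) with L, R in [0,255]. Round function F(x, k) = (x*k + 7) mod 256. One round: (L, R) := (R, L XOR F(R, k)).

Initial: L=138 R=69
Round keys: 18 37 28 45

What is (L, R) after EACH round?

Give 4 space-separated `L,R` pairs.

Round 1 (k=18): L=69 R=107
Round 2 (k=37): L=107 R=59
Round 3 (k=28): L=59 R=16
Round 4 (k=45): L=16 R=236

Answer: 69,107 107,59 59,16 16,236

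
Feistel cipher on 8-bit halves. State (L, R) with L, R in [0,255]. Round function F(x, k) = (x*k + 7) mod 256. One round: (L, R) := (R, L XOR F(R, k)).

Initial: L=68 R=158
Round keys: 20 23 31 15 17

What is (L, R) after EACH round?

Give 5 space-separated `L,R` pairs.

Answer: 158,27 27,234 234,70 70,203 203,196

Derivation:
Round 1 (k=20): L=158 R=27
Round 2 (k=23): L=27 R=234
Round 3 (k=31): L=234 R=70
Round 4 (k=15): L=70 R=203
Round 5 (k=17): L=203 R=196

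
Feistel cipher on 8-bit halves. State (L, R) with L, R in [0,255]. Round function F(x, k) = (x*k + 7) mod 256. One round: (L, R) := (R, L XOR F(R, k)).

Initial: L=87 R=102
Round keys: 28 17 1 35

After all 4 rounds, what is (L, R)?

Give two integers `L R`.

Answer: 216 22

Derivation:
Round 1 (k=28): L=102 R=120
Round 2 (k=17): L=120 R=153
Round 3 (k=1): L=153 R=216
Round 4 (k=35): L=216 R=22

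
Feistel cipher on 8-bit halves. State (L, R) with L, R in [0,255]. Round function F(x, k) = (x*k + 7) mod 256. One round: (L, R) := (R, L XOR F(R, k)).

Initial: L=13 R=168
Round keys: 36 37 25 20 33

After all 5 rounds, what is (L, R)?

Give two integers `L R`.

Round 1 (k=36): L=168 R=170
Round 2 (k=37): L=170 R=49
Round 3 (k=25): L=49 R=122
Round 4 (k=20): L=122 R=190
Round 5 (k=33): L=190 R=255

Answer: 190 255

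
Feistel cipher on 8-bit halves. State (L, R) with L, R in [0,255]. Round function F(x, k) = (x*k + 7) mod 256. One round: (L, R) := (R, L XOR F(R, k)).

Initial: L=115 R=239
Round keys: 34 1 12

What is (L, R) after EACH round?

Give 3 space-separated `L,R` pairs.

Round 1 (k=34): L=239 R=182
Round 2 (k=1): L=182 R=82
Round 3 (k=12): L=82 R=105

Answer: 239,182 182,82 82,105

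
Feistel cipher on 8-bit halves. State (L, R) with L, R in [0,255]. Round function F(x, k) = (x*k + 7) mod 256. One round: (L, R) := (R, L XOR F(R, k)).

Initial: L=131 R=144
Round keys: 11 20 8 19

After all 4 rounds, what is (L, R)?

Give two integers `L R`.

Round 1 (k=11): L=144 R=180
Round 2 (k=20): L=180 R=135
Round 3 (k=8): L=135 R=139
Round 4 (k=19): L=139 R=223

Answer: 139 223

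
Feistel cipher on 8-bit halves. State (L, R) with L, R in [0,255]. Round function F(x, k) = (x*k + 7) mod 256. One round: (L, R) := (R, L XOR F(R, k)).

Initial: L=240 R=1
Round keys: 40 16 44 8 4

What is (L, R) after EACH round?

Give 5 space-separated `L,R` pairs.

Round 1 (k=40): L=1 R=223
Round 2 (k=16): L=223 R=246
Round 3 (k=44): L=246 R=144
Round 4 (k=8): L=144 R=113
Round 5 (k=4): L=113 R=91

Answer: 1,223 223,246 246,144 144,113 113,91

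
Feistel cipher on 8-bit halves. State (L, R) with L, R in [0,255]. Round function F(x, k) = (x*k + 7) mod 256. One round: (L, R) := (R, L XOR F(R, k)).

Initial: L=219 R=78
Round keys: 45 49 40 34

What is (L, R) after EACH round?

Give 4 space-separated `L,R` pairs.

Answer: 78,102 102,195 195,25 25,154

Derivation:
Round 1 (k=45): L=78 R=102
Round 2 (k=49): L=102 R=195
Round 3 (k=40): L=195 R=25
Round 4 (k=34): L=25 R=154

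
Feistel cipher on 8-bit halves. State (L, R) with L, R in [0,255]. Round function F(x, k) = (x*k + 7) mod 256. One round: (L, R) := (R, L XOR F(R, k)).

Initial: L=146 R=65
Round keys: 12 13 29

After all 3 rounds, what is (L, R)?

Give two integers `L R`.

Round 1 (k=12): L=65 R=129
Round 2 (k=13): L=129 R=213
Round 3 (k=29): L=213 R=169

Answer: 213 169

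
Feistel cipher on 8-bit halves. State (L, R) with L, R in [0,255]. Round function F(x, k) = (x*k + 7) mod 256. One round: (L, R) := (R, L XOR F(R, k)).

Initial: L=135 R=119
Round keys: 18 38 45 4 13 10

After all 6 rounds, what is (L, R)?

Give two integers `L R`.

Answer: 51 10

Derivation:
Round 1 (k=18): L=119 R=226
Round 2 (k=38): L=226 R=228
Round 3 (k=45): L=228 R=249
Round 4 (k=4): L=249 R=15
Round 5 (k=13): L=15 R=51
Round 6 (k=10): L=51 R=10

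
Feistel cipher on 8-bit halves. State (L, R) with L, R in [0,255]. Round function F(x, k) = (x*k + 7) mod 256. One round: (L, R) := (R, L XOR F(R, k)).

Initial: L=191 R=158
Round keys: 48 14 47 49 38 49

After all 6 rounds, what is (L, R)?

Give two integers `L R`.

Answer: 137 148

Derivation:
Round 1 (k=48): L=158 R=24
Round 2 (k=14): L=24 R=201
Round 3 (k=47): L=201 R=246
Round 4 (k=49): L=246 R=212
Round 5 (k=38): L=212 R=137
Round 6 (k=49): L=137 R=148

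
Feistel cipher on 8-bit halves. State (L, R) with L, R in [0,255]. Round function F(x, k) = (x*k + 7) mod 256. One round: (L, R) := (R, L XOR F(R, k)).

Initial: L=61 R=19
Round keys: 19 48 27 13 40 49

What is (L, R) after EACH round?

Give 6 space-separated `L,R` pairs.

Round 1 (k=19): L=19 R=77
Round 2 (k=48): L=77 R=100
Round 3 (k=27): L=100 R=222
Round 4 (k=13): L=222 R=41
Round 5 (k=40): L=41 R=177
Round 6 (k=49): L=177 R=193

Answer: 19,77 77,100 100,222 222,41 41,177 177,193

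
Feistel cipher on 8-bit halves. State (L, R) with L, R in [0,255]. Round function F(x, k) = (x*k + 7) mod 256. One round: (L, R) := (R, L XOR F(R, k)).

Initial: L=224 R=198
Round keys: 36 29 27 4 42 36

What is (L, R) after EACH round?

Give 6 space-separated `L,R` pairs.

Round 1 (k=36): L=198 R=63
Round 2 (k=29): L=63 R=236
Round 3 (k=27): L=236 R=212
Round 4 (k=4): L=212 R=187
Round 5 (k=42): L=187 R=97
Round 6 (k=36): L=97 R=16

Answer: 198,63 63,236 236,212 212,187 187,97 97,16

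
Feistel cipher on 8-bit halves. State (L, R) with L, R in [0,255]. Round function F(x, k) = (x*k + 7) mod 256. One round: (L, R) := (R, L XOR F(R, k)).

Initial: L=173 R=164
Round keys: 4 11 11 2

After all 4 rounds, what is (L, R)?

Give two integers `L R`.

Answer: 72 182

Derivation:
Round 1 (k=4): L=164 R=58
Round 2 (k=11): L=58 R=33
Round 3 (k=11): L=33 R=72
Round 4 (k=2): L=72 R=182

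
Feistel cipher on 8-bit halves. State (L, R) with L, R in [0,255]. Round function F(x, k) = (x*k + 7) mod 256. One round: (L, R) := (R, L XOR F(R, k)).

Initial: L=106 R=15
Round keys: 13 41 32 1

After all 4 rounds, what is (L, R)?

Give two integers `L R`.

Answer: 167 6

Derivation:
Round 1 (k=13): L=15 R=160
Round 2 (k=41): L=160 R=168
Round 3 (k=32): L=168 R=167
Round 4 (k=1): L=167 R=6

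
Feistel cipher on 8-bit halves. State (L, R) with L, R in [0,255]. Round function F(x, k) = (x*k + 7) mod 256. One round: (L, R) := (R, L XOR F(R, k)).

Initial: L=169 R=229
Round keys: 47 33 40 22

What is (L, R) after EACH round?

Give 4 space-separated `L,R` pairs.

Round 1 (k=47): L=229 R=187
Round 2 (k=33): L=187 R=199
Round 3 (k=40): L=199 R=164
Round 4 (k=22): L=164 R=216

Answer: 229,187 187,199 199,164 164,216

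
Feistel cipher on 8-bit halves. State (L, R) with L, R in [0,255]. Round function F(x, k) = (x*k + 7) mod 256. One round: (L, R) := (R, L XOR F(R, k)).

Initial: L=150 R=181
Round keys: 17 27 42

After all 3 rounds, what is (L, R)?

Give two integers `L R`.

Answer: 240 253

Derivation:
Round 1 (k=17): L=181 R=154
Round 2 (k=27): L=154 R=240
Round 3 (k=42): L=240 R=253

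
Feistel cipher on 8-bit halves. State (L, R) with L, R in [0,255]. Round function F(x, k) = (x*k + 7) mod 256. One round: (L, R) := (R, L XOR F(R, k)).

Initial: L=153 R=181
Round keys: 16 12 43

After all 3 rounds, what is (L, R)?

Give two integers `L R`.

Round 1 (k=16): L=181 R=206
Round 2 (k=12): L=206 R=26
Round 3 (k=43): L=26 R=171

Answer: 26 171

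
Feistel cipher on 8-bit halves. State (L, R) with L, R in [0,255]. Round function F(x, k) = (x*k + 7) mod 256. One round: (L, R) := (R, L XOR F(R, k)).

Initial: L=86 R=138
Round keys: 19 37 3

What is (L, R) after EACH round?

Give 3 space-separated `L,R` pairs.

Answer: 138,19 19,76 76,248

Derivation:
Round 1 (k=19): L=138 R=19
Round 2 (k=37): L=19 R=76
Round 3 (k=3): L=76 R=248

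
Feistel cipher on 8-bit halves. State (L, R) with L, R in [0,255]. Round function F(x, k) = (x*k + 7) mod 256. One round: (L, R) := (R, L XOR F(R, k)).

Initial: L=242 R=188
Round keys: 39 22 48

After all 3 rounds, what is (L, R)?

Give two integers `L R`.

Answer: 17 110

Derivation:
Round 1 (k=39): L=188 R=89
Round 2 (k=22): L=89 R=17
Round 3 (k=48): L=17 R=110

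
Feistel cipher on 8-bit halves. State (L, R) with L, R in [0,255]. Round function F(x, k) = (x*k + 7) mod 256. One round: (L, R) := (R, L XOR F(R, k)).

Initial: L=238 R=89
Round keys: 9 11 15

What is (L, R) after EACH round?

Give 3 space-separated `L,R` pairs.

Round 1 (k=9): L=89 R=198
Round 2 (k=11): L=198 R=208
Round 3 (k=15): L=208 R=241

Answer: 89,198 198,208 208,241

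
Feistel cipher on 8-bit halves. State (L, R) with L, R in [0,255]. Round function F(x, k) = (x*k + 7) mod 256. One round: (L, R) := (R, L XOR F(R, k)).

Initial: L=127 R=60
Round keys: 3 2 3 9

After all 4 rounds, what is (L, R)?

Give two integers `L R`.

Round 1 (k=3): L=60 R=196
Round 2 (k=2): L=196 R=179
Round 3 (k=3): L=179 R=228
Round 4 (k=9): L=228 R=184

Answer: 228 184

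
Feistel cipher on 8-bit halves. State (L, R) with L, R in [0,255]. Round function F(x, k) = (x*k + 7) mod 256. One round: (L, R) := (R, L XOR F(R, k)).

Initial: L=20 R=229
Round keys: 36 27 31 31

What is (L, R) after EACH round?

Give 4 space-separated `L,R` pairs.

Round 1 (k=36): L=229 R=47
Round 2 (k=27): L=47 R=25
Round 3 (k=31): L=25 R=33
Round 4 (k=31): L=33 R=31

Answer: 229,47 47,25 25,33 33,31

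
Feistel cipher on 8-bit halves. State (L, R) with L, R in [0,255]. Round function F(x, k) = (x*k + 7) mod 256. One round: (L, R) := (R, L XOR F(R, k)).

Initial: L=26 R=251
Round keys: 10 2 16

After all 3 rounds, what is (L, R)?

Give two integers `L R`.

Round 1 (k=10): L=251 R=207
Round 2 (k=2): L=207 R=94
Round 3 (k=16): L=94 R=40

Answer: 94 40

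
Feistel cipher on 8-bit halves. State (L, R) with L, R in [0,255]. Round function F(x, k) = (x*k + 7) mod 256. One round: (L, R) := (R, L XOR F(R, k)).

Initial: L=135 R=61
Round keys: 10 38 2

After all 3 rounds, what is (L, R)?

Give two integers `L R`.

Answer: 102 61

Derivation:
Round 1 (k=10): L=61 R=238
Round 2 (k=38): L=238 R=102
Round 3 (k=2): L=102 R=61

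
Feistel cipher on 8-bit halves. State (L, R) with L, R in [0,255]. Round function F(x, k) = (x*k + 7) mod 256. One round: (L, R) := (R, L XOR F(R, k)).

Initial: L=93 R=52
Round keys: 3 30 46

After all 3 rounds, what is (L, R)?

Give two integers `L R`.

Round 1 (k=3): L=52 R=254
Round 2 (k=30): L=254 R=255
Round 3 (k=46): L=255 R=39

Answer: 255 39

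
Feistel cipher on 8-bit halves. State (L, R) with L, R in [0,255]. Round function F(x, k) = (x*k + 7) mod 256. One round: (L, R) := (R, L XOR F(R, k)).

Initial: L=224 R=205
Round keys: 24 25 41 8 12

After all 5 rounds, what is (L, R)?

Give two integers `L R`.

Round 1 (k=24): L=205 R=223
Round 2 (k=25): L=223 R=3
Round 3 (k=41): L=3 R=93
Round 4 (k=8): L=93 R=236
Round 5 (k=12): L=236 R=74

Answer: 236 74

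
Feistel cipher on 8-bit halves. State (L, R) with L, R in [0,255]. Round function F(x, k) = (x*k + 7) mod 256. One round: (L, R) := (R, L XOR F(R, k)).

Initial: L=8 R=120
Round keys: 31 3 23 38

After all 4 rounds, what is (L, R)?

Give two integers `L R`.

Answer: 4 123

Derivation:
Round 1 (k=31): L=120 R=135
Round 2 (k=3): L=135 R=228
Round 3 (k=23): L=228 R=4
Round 4 (k=38): L=4 R=123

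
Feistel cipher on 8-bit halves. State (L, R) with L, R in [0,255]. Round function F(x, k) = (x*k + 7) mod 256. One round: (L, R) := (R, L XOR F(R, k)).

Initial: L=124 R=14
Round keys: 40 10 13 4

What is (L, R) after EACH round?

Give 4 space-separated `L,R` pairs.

Round 1 (k=40): L=14 R=75
Round 2 (k=10): L=75 R=251
Round 3 (k=13): L=251 R=141
Round 4 (k=4): L=141 R=192

Answer: 14,75 75,251 251,141 141,192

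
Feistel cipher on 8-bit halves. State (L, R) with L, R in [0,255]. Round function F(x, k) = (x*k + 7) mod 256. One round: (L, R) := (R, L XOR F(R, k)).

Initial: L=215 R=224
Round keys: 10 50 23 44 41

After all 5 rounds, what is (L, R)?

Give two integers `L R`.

Answer: 96 159

Derivation:
Round 1 (k=10): L=224 R=16
Round 2 (k=50): L=16 R=199
Round 3 (k=23): L=199 R=248
Round 4 (k=44): L=248 R=96
Round 5 (k=41): L=96 R=159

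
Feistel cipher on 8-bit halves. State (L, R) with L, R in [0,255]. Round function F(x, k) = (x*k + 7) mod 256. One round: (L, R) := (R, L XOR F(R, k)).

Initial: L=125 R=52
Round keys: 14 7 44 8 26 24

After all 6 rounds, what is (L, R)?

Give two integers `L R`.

Answer: 98 249

Derivation:
Round 1 (k=14): L=52 R=162
Round 2 (k=7): L=162 R=65
Round 3 (k=44): L=65 R=145
Round 4 (k=8): L=145 R=206
Round 5 (k=26): L=206 R=98
Round 6 (k=24): L=98 R=249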